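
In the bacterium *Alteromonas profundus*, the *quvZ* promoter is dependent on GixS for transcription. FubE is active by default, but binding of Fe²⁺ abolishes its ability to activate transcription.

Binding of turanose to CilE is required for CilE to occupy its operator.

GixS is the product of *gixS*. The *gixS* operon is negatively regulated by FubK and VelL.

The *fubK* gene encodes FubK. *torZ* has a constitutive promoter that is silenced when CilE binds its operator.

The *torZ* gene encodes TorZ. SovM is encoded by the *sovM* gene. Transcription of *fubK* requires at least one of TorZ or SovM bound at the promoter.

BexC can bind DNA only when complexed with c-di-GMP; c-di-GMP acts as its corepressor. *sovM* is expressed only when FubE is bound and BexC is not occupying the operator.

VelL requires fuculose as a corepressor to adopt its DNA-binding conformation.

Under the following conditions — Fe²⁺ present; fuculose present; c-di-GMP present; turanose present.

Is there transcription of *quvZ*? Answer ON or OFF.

OFF

Turanose is present, so CilE is active.
With repressor CilE bound, *torZ* is not transcribed.
So TorZ is not produced.
c-di-GMP is present, so BexC is active.
Fe²⁺ is present, so FubE is inactive.
With repressor BexC bound, *sovM* is not transcribed.
So SovM is not produced.
No activator is available at the *fubK* promoter, so *fubK* is not transcribed.
So FubK is not produced.
Fuculose is present, so VelL is active.
With repressor VelL bound, *gixS* is not transcribed.
So GixS is not produced.
Required activator GixS is absent, so *quvZ* is not transcribed.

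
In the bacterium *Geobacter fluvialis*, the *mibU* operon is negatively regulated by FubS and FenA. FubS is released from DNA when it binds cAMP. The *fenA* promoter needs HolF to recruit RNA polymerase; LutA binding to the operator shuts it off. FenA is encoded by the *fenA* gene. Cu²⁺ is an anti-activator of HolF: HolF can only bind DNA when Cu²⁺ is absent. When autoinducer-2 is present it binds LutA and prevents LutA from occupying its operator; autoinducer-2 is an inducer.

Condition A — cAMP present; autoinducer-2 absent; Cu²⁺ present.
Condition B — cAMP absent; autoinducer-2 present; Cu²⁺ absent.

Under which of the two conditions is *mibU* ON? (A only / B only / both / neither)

A only

Condition A:
cAMP is present, so FubS is inactive.
Autoinducer-2 is absent, so LutA is active.
Cu²⁺ is present, so HolF is inactive.
With repressor LutA bound, *fenA* is not transcribed.
So FenA is not produced.
With no repressor bound, *mibU* is transcribed.
→ *mibU* is ON in A.
Condition B:
cAMP is absent, so FubS is active.
Autoinducer-2 is present, so LutA is inactive.
Cu²⁺ is absent, so HolF is active.
No repressor is bound and HolF is active, so *fenA* is transcribed.
So FenA is produced and active.
With repressor FubS bound, *mibU* is not transcribed.
→ *mibU* is OFF in B.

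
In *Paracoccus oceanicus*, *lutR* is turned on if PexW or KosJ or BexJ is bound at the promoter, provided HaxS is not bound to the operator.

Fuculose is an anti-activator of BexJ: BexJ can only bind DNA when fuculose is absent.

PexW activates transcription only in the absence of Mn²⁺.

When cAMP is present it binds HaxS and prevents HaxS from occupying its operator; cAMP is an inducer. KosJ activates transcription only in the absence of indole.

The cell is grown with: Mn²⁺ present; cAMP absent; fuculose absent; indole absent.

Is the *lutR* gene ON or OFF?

OFF

cAMP is absent, so HaxS is active.
Mn²⁺ is present, so PexW is inactive.
Indole is absent, so KosJ is active.
Fuculose is absent, so BexJ is active.
With repressor HaxS bound, *lutR* is not transcribed.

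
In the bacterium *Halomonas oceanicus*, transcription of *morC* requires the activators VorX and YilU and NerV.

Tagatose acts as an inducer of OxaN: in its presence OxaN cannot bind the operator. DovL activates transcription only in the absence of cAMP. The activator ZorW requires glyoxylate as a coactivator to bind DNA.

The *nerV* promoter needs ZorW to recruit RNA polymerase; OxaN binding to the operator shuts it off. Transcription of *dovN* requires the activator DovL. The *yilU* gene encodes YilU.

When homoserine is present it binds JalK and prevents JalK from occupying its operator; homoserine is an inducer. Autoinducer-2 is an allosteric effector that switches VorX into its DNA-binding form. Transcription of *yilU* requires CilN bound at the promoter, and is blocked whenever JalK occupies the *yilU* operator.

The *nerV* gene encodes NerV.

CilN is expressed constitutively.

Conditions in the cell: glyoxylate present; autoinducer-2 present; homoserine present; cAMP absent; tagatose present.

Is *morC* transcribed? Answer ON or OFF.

Autoinducer-2 is present, so VorX is active.
Homoserine is present, so JalK is inactive.
CilN is produced constitutively and is active.
No repressor is bound and CilN is active, so *yilU* is transcribed.
So YilU is produced and active.
Glyoxylate is present, so ZorW is active.
Tagatose is present, so OxaN is inactive.
No repressor is bound and ZorW is active, so *nerV* is transcribed.
So NerV is produced and active.
No repressor is bound and VorX and YilU and NerV are active, so *morC* is transcribed.

ON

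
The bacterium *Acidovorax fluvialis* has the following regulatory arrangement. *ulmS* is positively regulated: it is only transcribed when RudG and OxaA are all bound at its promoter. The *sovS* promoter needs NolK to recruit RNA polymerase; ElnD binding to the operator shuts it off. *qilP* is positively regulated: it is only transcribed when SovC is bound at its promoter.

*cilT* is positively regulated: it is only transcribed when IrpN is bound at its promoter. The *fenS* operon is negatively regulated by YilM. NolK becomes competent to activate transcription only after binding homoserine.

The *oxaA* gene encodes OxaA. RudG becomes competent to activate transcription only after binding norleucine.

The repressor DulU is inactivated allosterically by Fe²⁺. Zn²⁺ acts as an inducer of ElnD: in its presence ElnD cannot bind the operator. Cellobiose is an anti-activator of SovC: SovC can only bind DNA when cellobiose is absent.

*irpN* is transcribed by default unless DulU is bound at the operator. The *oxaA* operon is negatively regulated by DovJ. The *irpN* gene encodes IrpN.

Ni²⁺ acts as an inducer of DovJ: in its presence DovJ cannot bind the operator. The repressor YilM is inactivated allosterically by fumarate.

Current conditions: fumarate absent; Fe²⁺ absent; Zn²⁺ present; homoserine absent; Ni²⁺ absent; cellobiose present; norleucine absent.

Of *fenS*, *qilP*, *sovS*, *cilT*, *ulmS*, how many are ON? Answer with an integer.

0

Fumarate is absent, so YilM is active.
With repressor YilM bound, *fenS* is not transcribed.
→ *fenS* is OFF.
Cellobiose is present, so SovC is inactive.
Required activator SovC is absent, so *qilP* is not transcribed.
→ *qilP* is OFF.
Homoserine is absent, so NolK is inactive.
Zn²⁺ is present, so ElnD is inactive.
Required activator NolK is absent, so *sovS* is not transcribed.
→ *sovS* is OFF.
Fe²⁺ is absent, so DulU is active.
With repressor DulU bound, *irpN* is not transcribed.
So IrpN is not produced.
Required activator IrpN is absent, so *cilT* is not transcribed.
→ *cilT* is OFF.
Norleucine is absent, so RudG is inactive.
Ni²⁺ is absent, so DovJ is active.
With repressor DovJ bound, *oxaA* is not transcribed.
So OxaA is not produced.
Required activator RudG is absent, so *ulmS* is not transcribed.
→ *ulmS* is OFF.
0 of the 5 genes are transcribed.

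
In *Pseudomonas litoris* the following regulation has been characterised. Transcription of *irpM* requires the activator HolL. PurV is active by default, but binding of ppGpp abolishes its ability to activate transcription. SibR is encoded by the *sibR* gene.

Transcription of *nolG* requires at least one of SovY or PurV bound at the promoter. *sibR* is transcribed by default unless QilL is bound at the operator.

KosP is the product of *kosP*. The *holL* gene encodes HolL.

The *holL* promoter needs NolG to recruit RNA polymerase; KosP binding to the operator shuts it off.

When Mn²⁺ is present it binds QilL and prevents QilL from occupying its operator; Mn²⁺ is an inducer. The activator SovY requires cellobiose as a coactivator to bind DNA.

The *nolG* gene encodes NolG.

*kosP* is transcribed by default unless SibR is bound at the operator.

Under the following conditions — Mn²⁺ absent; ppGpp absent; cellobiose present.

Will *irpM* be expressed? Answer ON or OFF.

OFF

Mn²⁺ is absent, so QilL is active.
With repressor QilL bound, *sibR* is not transcribed.
So SibR is not produced.
With no repressor bound, *kosP* is transcribed.
So KosP is produced and active.
Cellobiose is present, so SovY is active.
ppGpp is absent, so PurV is active.
Activator SovY is present, so *nolG* is transcribed.
So NolG is produced and active.
With repressor KosP bound, *holL* is not transcribed.
So HolL is not produced.
Required activator HolL is absent, so *irpM* is not transcribed.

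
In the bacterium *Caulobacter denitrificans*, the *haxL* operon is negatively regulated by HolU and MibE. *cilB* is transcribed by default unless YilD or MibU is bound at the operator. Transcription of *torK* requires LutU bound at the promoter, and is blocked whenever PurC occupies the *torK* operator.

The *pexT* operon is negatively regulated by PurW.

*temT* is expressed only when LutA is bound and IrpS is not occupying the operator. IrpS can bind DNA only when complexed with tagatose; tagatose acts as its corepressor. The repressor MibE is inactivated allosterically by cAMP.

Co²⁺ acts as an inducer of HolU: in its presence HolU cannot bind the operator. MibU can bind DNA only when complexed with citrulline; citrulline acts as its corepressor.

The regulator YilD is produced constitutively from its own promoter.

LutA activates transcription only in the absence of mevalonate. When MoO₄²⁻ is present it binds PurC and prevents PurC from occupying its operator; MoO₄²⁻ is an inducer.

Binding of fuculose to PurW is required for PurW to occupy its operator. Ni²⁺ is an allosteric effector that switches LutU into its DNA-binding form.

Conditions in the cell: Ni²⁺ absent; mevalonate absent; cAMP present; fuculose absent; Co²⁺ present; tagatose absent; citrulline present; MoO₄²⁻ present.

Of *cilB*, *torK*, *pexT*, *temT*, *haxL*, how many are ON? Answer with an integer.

YilD is produced constitutively and is active.
Citrulline is present, so MibU is active.
With repressor YilD bound, *cilB* is not transcribed.
→ *cilB* is OFF.
Ni²⁺ is absent, so LutU is inactive.
MoO₄²⁻ is present, so PurC is inactive.
Required activator LutU is absent, so *torK* is not transcribed.
→ *torK* is OFF.
Fuculose is absent, so PurW is inactive.
With no repressor bound, *pexT* is transcribed.
→ *pexT* is ON.
Mevalonate is absent, so LutA is active.
Tagatose is absent, so IrpS is inactive.
No repressor is bound and LutA is active, so *temT* is transcribed.
→ *temT* is ON.
Co²⁺ is present, so HolU is inactive.
cAMP is present, so MibE is inactive.
With no repressor bound, *haxL* is transcribed.
→ *haxL* is ON.
3 of the 5 genes are transcribed.

3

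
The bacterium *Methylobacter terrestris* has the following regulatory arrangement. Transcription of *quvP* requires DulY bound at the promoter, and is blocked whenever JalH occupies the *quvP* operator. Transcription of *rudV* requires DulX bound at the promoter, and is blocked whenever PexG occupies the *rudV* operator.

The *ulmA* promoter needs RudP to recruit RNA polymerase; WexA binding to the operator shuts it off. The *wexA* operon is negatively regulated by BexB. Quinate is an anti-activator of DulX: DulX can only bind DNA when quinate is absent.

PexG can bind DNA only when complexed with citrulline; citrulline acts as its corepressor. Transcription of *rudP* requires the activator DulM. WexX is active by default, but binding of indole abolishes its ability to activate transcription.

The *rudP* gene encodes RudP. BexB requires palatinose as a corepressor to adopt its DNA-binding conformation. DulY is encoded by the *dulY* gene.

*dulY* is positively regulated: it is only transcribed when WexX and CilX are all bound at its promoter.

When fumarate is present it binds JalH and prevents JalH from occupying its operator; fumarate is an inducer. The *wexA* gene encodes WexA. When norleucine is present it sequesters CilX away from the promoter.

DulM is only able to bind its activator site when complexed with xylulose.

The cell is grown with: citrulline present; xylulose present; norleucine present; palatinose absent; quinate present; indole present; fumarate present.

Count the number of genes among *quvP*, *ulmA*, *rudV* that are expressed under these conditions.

Fumarate is present, so JalH is inactive.
Indole is present, so WexX is inactive.
Norleucine is present, so CilX is inactive.
Required activator WexX is absent, so *dulY* is not transcribed.
So DulY is not produced.
Required activator DulY is absent, so *quvP* is not transcribed.
→ *quvP* is OFF.
Palatinose is absent, so BexB is inactive.
With no repressor bound, *wexA* is transcribed.
So WexA is produced and active.
Xylulose is present, so DulM is active.
No repressor is bound and DulM is active, so *rudP* is transcribed.
So RudP is produced and active.
With repressor WexA bound, *ulmA* is not transcribed.
→ *ulmA* is OFF.
Quinate is present, so DulX is inactive.
Citrulline is present, so PexG is active.
With repressor PexG bound, *rudV* is not transcribed.
→ *rudV* is OFF.
0 of the 3 genes are transcribed.

0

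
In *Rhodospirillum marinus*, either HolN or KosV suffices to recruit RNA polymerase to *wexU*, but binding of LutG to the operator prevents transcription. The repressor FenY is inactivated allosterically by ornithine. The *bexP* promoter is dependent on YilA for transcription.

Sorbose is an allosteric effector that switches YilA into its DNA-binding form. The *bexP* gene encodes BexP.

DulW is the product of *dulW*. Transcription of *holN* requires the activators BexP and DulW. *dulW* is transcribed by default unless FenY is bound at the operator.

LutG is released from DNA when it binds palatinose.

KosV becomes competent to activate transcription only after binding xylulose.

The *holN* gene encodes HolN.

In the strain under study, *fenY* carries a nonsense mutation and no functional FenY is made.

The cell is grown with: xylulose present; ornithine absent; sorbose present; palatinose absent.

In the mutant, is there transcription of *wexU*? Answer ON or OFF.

Palatinose is absent, so LutG is active.
Sorbose is present, so YilA is active.
No repressor is bound and YilA is active, so *bexP* is transcribed.
So BexP is produced and active.
FenY is non-functional in this strain, so it has no effect.
With no repressor bound, *dulW* is transcribed.
So DulW is produced and active.
No repressor is bound and BexP and DulW are active, so *holN* is transcribed.
So HolN is produced and active.
Xylulose is present, so KosV is active.
With repressor LutG bound, *wexU* is not transcribed.

OFF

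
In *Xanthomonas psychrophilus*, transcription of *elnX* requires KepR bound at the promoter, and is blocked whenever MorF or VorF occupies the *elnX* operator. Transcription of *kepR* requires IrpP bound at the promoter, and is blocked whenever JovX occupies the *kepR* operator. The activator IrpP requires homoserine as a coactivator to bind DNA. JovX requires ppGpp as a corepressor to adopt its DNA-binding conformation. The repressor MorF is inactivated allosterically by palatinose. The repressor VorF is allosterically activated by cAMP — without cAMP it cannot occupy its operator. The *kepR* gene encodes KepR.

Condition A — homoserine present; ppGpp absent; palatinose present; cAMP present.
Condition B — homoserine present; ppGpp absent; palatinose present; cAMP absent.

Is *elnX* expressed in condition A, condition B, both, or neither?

Condition A:
Homoserine is present, so IrpP is active.
ppGpp is absent, so JovX is inactive.
No repressor is bound and IrpP is active, so *kepR* is transcribed.
So KepR is produced and active.
Palatinose is present, so MorF is inactive.
cAMP is present, so VorF is active.
With repressor VorF bound, *elnX* is not transcribed.
→ *elnX* is OFF in A.
Condition B:
Homoserine is present, so IrpP is active.
ppGpp is absent, so JovX is inactive.
No repressor is bound and IrpP is active, so *kepR* is transcribed.
So KepR is produced and active.
Palatinose is present, so MorF is inactive.
cAMP is absent, so VorF is inactive.
No repressor is bound and KepR is active, so *elnX* is transcribed.
→ *elnX* is ON in B.

B only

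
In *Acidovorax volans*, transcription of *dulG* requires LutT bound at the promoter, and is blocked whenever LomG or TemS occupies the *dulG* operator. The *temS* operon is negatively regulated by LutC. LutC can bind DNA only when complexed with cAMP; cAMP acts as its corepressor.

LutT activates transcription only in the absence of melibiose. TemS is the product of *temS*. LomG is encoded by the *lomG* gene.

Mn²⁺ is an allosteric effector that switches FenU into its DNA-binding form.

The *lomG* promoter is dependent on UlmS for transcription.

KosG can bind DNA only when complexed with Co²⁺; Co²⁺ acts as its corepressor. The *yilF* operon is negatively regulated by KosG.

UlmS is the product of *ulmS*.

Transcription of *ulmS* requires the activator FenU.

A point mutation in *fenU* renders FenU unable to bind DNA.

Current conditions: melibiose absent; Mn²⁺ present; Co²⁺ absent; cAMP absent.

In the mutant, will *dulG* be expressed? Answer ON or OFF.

Melibiose is absent, so LutT is active.
FenU is non-functional in this strain, so it has no effect.
Required activator FenU is absent, so *ulmS* is not transcribed.
So UlmS is not produced.
Required activator UlmS is absent, so *lomG* is not transcribed.
So LomG is not produced.
cAMP is absent, so LutC is inactive.
With no repressor bound, *temS* is transcribed.
So TemS is produced and active.
With repressor TemS bound, *dulG* is not transcribed.

OFF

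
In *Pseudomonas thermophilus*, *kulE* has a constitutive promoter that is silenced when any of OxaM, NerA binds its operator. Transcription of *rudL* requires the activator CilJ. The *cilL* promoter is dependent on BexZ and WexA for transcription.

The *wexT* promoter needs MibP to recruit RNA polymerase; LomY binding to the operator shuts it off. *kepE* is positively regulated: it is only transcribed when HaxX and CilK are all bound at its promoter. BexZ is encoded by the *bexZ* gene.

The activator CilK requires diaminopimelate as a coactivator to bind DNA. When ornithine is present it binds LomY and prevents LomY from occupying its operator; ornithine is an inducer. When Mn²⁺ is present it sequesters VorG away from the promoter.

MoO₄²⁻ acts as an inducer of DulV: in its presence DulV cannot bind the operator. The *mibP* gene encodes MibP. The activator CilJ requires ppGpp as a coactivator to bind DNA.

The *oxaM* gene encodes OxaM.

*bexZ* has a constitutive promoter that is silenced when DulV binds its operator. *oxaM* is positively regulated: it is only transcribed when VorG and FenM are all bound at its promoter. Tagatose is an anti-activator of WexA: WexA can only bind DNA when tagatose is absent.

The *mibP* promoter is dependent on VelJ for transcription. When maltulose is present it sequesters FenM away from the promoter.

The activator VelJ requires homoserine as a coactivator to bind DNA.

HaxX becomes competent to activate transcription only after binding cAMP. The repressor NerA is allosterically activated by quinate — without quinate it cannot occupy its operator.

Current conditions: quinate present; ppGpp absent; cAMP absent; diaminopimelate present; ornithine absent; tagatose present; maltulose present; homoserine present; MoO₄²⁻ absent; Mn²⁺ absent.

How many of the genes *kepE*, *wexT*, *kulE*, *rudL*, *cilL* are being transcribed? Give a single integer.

cAMP is absent, so HaxX is inactive.
Diaminopimelate is present, so CilK is active.
Required activator HaxX is absent, so *kepE* is not transcribed.
→ *kepE* is OFF.
Homoserine is present, so VelJ is active.
No repressor is bound and VelJ is active, so *mibP* is transcribed.
So MibP is produced and active.
Ornithine is absent, so LomY is active.
With repressor LomY bound, *wexT* is not transcribed.
→ *wexT* is OFF.
Mn²⁺ is absent, so VorG is active.
Maltulose is present, so FenM is inactive.
Required activator FenM is absent, so *oxaM* is not transcribed.
So OxaM is not produced.
Quinate is present, so NerA is active.
With repressor NerA bound, *kulE* is not transcribed.
→ *kulE* is OFF.
ppGpp is absent, so CilJ is inactive.
Required activator CilJ is absent, so *rudL* is not transcribed.
→ *rudL* is OFF.
MoO₄²⁻ is absent, so DulV is active.
With repressor DulV bound, *bexZ* is not transcribed.
So BexZ is not produced.
Tagatose is present, so WexA is inactive.
Required activator BexZ is absent, so *cilL* is not transcribed.
→ *cilL* is OFF.
0 of the 5 genes are transcribed.

0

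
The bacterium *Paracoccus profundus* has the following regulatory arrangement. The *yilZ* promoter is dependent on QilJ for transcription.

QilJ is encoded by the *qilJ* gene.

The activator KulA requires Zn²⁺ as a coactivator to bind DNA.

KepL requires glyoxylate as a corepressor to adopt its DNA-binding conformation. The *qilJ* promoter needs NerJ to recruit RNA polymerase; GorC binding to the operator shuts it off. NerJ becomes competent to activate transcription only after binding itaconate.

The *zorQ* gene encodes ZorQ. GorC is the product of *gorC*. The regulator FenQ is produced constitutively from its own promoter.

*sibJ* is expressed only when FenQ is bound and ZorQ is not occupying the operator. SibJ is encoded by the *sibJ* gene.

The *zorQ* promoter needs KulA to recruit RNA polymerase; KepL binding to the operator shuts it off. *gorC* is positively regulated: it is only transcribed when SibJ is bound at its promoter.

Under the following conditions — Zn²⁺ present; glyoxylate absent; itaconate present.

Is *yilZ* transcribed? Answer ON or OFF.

ON

Zn²⁺ is present, so KulA is active.
Glyoxylate is absent, so KepL is inactive.
No repressor is bound and KulA is active, so *zorQ* is transcribed.
So ZorQ is produced and active.
FenQ is produced constitutively and is active.
With repressor ZorQ bound, *sibJ* is not transcribed.
So SibJ is not produced.
Required activator SibJ is absent, so *gorC* is not transcribed.
So GorC is not produced.
Itaconate is present, so NerJ is active.
No repressor is bound and NerJ is active, so *qilJ* is transcribed.
So QilJ is produced and active.
No repressor is bound and QilJ is active, so *yilZ* is transcribed.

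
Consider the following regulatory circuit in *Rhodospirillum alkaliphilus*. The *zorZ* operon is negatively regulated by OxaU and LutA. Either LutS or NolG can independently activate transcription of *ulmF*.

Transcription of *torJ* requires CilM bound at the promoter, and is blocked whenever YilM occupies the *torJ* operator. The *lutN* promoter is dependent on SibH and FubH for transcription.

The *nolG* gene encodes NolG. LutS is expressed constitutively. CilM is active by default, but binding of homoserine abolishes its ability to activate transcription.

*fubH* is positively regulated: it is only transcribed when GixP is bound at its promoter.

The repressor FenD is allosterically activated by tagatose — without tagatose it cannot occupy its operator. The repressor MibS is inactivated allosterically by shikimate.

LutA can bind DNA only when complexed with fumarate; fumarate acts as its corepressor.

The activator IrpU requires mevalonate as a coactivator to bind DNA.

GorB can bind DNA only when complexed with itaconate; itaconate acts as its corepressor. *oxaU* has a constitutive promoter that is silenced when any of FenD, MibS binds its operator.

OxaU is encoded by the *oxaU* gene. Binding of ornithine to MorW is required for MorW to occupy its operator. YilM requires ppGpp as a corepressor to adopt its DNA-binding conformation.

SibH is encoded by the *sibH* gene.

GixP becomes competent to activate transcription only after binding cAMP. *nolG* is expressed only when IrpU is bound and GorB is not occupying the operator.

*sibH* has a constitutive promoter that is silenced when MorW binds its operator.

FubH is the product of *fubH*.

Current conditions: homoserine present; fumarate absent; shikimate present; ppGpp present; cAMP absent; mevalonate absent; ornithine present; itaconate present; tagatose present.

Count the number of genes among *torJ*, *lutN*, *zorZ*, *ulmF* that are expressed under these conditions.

2

ppGpp is present, so YilM is active.
Homoserine is present, so CilM is inactive.
With repressor YilM bound, *torJ* is not transcribed.
→ *torJ* is OFF.
Ornithine is present, so MorW is active.
With repressor MorW bound, *sibH* is not transcribed.
So SibH is not produced.
cAMP is absent, so GixP is inactive.
Required activator GixP is absent, so *fubH* is not transcribed.
So FubH is not produced.
Required activator SibH is absent, so *lutN* is not transcribed.
→ *lutN* is OFF.
Tagatose is present, so FenD is active.
Shikimate is present, so MibS is inactive.
With repressor FenD bound, *oxaU* is not transcribed.
So OxaU is not produced.
Fumarate is absent, so LutA is inactive.
With no repressor bound, *zorZ* is transcribed.
→ *zorZ* is ON.
LutS is produced constitutively and is active.
Mevalonate is absent, so IrpU is inactive.
Itaconate is present, so GorB is active.
With repressor GorB bound, *nolG* is not transcribed.
So NolG is not produced.
Activator LutS is present, so *ulmF* is transcribed.
→ *ulmF* is ON.
2 of the 4 genes are transcribed.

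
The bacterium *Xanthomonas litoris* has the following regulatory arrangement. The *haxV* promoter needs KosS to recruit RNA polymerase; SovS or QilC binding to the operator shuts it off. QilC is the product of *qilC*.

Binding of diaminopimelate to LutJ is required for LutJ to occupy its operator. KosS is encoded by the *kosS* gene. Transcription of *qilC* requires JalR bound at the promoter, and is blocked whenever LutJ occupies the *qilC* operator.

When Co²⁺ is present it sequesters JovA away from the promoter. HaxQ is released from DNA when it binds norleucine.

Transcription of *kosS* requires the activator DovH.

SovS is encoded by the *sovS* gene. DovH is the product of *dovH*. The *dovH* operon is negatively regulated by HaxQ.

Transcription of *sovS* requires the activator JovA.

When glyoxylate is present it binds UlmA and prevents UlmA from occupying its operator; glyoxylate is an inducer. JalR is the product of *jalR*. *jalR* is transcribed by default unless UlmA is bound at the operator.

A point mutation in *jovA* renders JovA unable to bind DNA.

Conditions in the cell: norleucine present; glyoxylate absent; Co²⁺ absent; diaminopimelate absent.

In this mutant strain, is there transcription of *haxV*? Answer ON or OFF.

JovA is non-functional in this strain, so it has no effect.
Required activator JovA is absent, so *sovS* is not transcribed.
So SovS is not produced.
Glyoxylate is absent, so UlmA is active.
With repressor UlmA bound, *jalR* is not transcribed.
So JalR is not produced.
Diaminopimelate is absent, so LutJ is inactive.
Required activator JalR is absent, so *qilC* is not transcribed.
So QilC is not produced.
Norleucine is present, so HaxQ is inactive.
With no repressor bound, *dovH* is transcribed.
So DovH is produced and active.
No repressor is bound and DovH is active, so *kosS* is transcribed.
So KosS is produced and active.
No repressor is bound and KosS is active, so *haxV* is transcribed.

ON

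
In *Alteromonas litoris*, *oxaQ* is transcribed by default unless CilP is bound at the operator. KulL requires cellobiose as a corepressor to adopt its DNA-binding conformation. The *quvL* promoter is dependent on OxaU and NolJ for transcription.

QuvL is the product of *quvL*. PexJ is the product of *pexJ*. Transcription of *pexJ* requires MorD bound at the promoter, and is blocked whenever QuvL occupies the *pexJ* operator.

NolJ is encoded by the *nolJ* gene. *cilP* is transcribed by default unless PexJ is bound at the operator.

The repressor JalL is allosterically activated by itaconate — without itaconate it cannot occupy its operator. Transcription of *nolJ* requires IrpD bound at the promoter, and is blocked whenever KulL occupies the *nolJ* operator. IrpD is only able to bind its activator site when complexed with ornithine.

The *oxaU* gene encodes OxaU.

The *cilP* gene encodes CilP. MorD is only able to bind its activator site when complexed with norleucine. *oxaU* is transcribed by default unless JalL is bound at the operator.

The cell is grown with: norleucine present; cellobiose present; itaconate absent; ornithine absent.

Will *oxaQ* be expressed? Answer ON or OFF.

ON

Itaconate is absent, so JalL is inactive.
With no repressor bound, *oxaU* is transcribed.
So OxaU is produced and active.
Cellobiose is present, so KulL is active.
Ornithine is absent, so IrpD is inactive.
With repressor KulL bound, *nolJ* is not transcribed.
So NolJ is not produced.
Required activator NolJ is absent, so *quvL* is not transcribed.
So QuvL is not produced.
Norleucine is present, so MorD is active.
No repressor is bound and MorD is active, so *pexJ* is transcribed.
So PexJ is produced and active.
With repressor PexJ bound, *cilP* is not transcribed.
So CilP is not produced.
With no repressor bound, *oxaQ* is transcribed.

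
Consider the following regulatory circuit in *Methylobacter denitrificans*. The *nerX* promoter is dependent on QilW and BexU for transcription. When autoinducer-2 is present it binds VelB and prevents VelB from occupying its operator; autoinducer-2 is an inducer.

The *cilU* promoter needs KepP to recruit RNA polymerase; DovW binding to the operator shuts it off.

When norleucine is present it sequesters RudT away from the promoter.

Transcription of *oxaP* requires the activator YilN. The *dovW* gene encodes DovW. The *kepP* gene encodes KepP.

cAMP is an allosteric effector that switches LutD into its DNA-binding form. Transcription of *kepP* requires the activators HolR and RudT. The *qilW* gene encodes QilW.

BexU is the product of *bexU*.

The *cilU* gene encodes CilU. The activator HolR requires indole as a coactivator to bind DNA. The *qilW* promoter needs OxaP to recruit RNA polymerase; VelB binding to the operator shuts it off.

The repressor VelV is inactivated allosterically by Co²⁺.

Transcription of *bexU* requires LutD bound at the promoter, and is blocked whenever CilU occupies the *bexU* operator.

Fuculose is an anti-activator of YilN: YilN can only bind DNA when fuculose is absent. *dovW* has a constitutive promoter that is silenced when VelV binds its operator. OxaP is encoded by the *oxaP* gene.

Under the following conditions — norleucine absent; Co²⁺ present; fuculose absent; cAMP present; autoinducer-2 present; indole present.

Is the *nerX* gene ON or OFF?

ON

Autoinducer-2 is present, so VelB is inactive.
Fuculose is absent, so YilN is active.
No repressor is bound and YilN is active, so *oxaP* is transcribed.
So OxaP is produced and active.
No repressor is bound and OxaP is active, so *qilW* is transcribed.
So QilW is produced and active.
Co²⁺ is present, so VelV is inactive.
With no repressor bound, *dovW* is transcribed.
So DovW is produced and active.
Indole is present, so HolR is active.
Norleucine is absent, so RudT is active.
No repressor is bound and HolR and RudT are active, so *kepP* is transcribed.
So KepP is produced and active.
With repressor DovW bound, *cilU* is not transcribed.
So CilU is not produced.
cAMP is present, so LutD is active.
No repressor is bound and LutD is active, so *bexU* is transcribed.
So BexU is produced and active.
No repressor is bound and QilW and BexU are active, so *nerX* is transcribed.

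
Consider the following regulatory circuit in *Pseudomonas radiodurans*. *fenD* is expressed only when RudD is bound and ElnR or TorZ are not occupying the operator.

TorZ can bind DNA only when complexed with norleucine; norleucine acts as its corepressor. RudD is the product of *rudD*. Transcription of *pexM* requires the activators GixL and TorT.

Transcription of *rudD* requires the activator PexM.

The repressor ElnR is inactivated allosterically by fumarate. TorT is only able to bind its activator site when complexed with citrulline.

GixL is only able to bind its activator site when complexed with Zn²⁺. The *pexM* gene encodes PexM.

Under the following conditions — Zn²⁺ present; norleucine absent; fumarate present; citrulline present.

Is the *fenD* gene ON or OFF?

Fumarate is present, so ElnR is inactive.
Norleucine is absent, so TorZ is inactive.
Zn²⁺ is present, so GixL is active.
Citrulline is present, so TorT is active.
No repressor is bound and GixL and TorT are active, so *pexM* is transcribed.
So PexM is produced and active.
No repressor is bound and PexM is active, so *rudD* is transcribed.
So RudD is produced and active.
No repressor is bound and RudD is active, so *fenD* is transcribed.

ON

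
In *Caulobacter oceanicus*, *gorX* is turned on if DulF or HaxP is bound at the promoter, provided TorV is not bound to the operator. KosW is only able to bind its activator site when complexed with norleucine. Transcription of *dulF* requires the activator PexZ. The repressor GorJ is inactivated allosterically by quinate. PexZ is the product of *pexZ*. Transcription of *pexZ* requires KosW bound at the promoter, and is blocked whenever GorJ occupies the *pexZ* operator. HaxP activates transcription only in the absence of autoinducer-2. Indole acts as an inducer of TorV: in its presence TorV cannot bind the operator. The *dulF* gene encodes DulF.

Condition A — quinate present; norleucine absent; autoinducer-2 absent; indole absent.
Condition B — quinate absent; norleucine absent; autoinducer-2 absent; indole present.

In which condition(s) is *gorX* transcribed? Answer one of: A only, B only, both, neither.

Condition A:
Quinate is present, so GorJ is inactive.
Norleucine is absent, so KosW is inactive.
Required activator KosW is absent, so *pexZ* is not transcribed.
So PexZ is not produced.
Required activator PexZ is absent, so *dulF* is not transcribed.
So DulF is not produced.
Autoinducer-2 is absent, so HaxP is active.
Indole is absent, so TorV is active.
With repressor TorV bound, *gorX* is not transcribed.
→ *gorX* is OFF in A.
Condition B:
Quinate is absent, so GorJ is active.
Norleucine is absent, so KosW is inactive.
With repressor GorJ bound, *pexZ* is not transcribed.
So PexZ is not produced.
Required activator PexZ is absent, so *dulF* is not transcribed.
So DulF is not produced.
Autoinducer-2 is absent, so HaxP is active.
Indole is present, so TorV is inactive.
Activator HaxP is present, so *gorX* is transcribed.
→ *gorX* is ON in B.

B only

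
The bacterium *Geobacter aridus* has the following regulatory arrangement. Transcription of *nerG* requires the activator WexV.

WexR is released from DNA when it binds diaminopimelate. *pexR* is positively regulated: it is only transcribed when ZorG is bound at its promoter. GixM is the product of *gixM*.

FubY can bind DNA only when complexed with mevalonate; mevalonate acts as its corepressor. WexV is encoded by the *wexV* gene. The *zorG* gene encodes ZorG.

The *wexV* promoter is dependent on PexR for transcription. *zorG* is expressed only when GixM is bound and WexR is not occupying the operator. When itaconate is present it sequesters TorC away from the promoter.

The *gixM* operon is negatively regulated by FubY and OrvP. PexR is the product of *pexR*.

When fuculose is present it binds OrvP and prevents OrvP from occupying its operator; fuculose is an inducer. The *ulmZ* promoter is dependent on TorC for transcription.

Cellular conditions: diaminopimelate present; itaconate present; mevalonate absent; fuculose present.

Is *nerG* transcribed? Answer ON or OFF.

ON

Mevalonate is absent, so FubY is inactive.
Fuculose is present, so OrvP is inactive.
With no repressor bound, *gixM* is transcribed.
So GixM is produced and active.
Diaminopimelate is present, so WexR is inactive.
No repressor is bound and GixM is active, so *zorG* is transcribed.
So ZorG is produced and active.
No repressor is bound and ZorG is active, so *pexR* is transcribed.
So PexR is produced and active.
No repressor is bound and PexR is active, so *wexV* is transcribed.
So WexV is produced and active.
No repressor is bound and WexV is active, so *nerG* is transcribed.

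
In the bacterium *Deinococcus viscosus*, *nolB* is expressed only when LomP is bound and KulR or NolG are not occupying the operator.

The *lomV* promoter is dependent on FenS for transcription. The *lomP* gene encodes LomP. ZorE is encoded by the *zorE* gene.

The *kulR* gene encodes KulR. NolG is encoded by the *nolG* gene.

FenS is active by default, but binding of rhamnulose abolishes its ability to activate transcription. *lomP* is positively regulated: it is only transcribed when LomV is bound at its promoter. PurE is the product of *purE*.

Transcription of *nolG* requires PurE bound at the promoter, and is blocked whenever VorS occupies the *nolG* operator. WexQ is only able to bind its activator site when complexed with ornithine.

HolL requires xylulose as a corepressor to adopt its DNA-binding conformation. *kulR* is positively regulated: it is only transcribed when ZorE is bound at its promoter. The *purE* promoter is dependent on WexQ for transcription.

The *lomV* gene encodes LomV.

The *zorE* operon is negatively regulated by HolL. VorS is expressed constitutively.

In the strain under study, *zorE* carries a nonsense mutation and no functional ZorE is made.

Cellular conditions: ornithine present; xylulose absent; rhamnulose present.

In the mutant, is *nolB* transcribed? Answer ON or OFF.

OFF

ZorE is non-functional in this strain, so it has no effect.
Required activator ZorE is absent, so *kulR* is not transcribed.
So KulR is not produced.
Rhamnulose is present, so FenS is inactive.
Required activator FenS is absent, so *lomV* is not transcribed.
So LomV is not produced.
Required activator LomV is absent, so *lomP* is not transcribed.
So LomP is not produced.
Ornithine is present, so WexQ is active.
No repressor is bound and WexQ is active, so *purE* is transcribed.
So PurE is produced and active.
VorS is produced constitutively and is active.
With repressor VorS bound, *nolG* is not transcribed.
So NolG is not produced.
Required activator LomP is absent, so *nolB* is not transcribed.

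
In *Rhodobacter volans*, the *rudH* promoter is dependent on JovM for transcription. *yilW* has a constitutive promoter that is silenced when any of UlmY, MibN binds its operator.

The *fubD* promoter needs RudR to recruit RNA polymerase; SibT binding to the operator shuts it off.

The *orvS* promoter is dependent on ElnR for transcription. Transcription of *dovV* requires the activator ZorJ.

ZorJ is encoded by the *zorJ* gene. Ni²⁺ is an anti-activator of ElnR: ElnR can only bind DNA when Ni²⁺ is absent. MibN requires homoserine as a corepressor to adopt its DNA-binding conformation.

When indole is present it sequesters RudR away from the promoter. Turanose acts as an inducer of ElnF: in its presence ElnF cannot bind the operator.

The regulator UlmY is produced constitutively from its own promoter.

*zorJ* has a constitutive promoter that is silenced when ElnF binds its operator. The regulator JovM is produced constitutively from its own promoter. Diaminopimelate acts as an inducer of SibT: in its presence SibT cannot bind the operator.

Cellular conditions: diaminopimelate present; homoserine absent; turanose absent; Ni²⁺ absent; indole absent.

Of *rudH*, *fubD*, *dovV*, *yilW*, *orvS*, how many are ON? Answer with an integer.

3

JovM is produced constitutively and is active.
No repressor is bound and JovM is active, so *rudH* is transcribed.
→ *rudH* is ON.
Indole is absent, so RudR is active.
Diaminopimelate is present, so SibT is inactive.
No repressor is bound and RudR is active, so *fubD* is transcribed.
→ *fubD* is ON.
Turanose is absent, so ElnF is active.
With repressor ElnF bound, *zorJ* is not transcribed.
So ZorJ is not produced.
Required activator ZorJ is absent, so *dovV* is not transcribed.
→ *dovV* is OFF.
UlmY is produced constitutively and is active.
Homoserine is absent, so MibN is inactive.
With repressor UlmY bound, *yilW* is not transcribed.
→ *yilW* is OFF.
Ni²⁺ is absent, so ElnR is active.
No repressor is bound and ElnR is active, so *orvS* is transcribed.
→ *orvS* is ON.
3 of the 5 genes are transcribed.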